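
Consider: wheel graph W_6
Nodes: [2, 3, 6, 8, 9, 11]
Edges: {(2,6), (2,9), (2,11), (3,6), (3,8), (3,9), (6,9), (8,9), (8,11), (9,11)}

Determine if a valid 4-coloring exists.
A valid 4-coloring: color 1: [9]; color 2: [6, 8]; color 3: [3, 11]; color 4: [2].
(χ(G) = 4 ≤ 4.)

Yes, G is 4-colorable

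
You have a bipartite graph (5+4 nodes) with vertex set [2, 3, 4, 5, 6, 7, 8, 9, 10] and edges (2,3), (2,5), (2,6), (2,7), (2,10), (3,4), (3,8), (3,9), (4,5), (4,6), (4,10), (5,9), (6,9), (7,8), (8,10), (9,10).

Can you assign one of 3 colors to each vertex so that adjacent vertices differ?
A valid 3-coloring: color 1: [2, 4, 8, 9]; color 2: [3, 5, 6, 7, 10].
(χ(G) = 2 ≤ 3.)

Yes, G is 3-colorable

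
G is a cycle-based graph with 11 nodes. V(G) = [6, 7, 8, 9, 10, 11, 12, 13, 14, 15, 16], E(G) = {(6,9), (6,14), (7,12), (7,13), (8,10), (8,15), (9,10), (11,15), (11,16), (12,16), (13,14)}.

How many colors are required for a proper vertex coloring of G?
Clique number ω(G) = 2 (lower bound: χ ≥ ω).
Odd cycle [16, 12, 7, 13, 14, 6, 9, 10, 8, 15, 11] needs 3 colors (χ ≥ 3).
The coloring below uses 3 colors, so χ(G) = 3.
A valid 3-coloring: color 1: [7, 9, 14, 15, 16]; color 2: [6, 10, 11, 12, 13]; color 3: [8].

χ(G) = 3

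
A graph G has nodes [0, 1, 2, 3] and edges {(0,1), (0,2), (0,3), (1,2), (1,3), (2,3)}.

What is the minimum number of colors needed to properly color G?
Clique number ω(G) = 4 (lower bound: χ ≥ ω).
The clique on [0, 1, 2, 3] has size 4, forcing χ ≥ 4, and the coloring below uses 4 colors, so χ(G) = 4.
A valid 4-coloring: color 1: [3]; color 2: [1]; color 3: [2]; color 4: [0].

χ(G) = 4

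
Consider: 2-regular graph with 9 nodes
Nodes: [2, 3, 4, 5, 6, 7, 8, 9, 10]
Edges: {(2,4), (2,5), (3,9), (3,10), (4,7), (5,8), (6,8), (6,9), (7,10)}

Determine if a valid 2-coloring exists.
Odd cycle [7, 4, 2, 5, 8, 6, 9, 3, 10] needs 3 colors (χ ≥ 3).
Hence χ(G) ≥ 3 > 2, so no proper 2-coloring exists.

No, G is not 2-colorable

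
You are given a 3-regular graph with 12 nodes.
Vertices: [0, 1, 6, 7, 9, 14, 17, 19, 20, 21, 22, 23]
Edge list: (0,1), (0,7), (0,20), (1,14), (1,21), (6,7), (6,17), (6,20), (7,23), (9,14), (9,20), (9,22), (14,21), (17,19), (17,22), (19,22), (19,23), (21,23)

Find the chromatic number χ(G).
Clique number ω(G) = 3 (lower bound: χ ≥ ω).
The clique on [1, 14, 21] has size 3, forcing χ ≥ 3, and the coloring below uses 3 colors, so χ(G) = 3.
A valid 3-coloring: color 1: [7, 9, 17, 21]; color 2: [0, 6, 14, 19]; color 3: [1, 20, 22, 23].

χ(G) = 3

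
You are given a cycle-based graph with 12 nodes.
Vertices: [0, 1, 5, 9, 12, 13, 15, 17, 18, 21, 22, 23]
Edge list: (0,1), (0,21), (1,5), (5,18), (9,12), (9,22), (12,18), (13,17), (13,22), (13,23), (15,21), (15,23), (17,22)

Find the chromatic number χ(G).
Clique number ω(G) = 3 (lower bound: χ ≥ ω).
The clique on [13, 17, 22] has size 3, forcing χ ≥ 3, and the coloring below uses 3 colors, so χ(G) = 3.
A valid 3-coloring: color 1: [0, 5, 12, 15, 22]; color 2: [1, 9, 13, 18, 21]; color 3: [17, 23].

χ(G) = 3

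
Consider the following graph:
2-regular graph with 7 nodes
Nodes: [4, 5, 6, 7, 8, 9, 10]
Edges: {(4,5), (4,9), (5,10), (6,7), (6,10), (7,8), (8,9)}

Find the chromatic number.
Clique number ω(G) = 2 (lower bound: χ ≥ ω).
Odd cycle [5, 4, 9, 8, 7, 6, 10] needs 3 colors (χ ≥ 3).
The coloring below uses 3 colors, so χ(G) = 3.
A valid 3-coloring: color 1: [5, 6, 8]; color 2: [7, 9, 10]; color 3: [4].

χ(G) = 3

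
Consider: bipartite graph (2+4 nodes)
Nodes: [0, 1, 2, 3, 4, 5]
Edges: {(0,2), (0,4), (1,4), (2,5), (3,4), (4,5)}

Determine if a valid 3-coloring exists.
A valid 3-coloring: color 1: [2, 4]; color 2: [0, 1, 3, 5].
(χ(G) = 2 ≤ 3.)

Yes, G is 3-colorable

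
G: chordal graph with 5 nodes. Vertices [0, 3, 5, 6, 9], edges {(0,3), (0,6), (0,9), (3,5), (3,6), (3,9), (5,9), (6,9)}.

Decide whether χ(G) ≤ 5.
A valid 5-coloring: color 1: [3]; color 2: [9]; color 3: [5, 6]; color 4: [0].
(χ(G) = 4 ≤ 5.)

Yes, G is 5-colorable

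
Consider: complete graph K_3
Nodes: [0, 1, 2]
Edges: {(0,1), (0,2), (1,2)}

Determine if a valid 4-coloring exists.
A valid 4-coloring: color 1: [2]; color 2: [0]; color 3: [1].
(χ(G) = 3 ≤ 4.)

Yes, G is 4-colorable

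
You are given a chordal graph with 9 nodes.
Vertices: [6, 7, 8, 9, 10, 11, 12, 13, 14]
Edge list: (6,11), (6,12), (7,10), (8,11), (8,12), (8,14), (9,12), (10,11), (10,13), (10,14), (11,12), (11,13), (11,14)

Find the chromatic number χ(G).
Clique number ω(G) = 3 (lower bound: χ ≥ ω).
The clique on [8, 11, 12] has size 3, forcing χ ≥ 3, and the coloring below uses 3 colors, so χ(G) = 3.
A valid 3-coloring: color 1: [7, 9, 11]; color 2: [6, 8, 10]; color 3: [12, 13, 14].

χ(G) = 3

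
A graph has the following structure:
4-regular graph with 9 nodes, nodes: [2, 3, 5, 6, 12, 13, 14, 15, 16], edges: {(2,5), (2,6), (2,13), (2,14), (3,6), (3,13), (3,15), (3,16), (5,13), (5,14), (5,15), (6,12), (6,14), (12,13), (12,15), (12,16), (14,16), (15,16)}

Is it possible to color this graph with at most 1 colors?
The clique on vertices [2, 5, 13] has size 3 > 1, so it alone needs 3 colors.

No, G is not 1-colorable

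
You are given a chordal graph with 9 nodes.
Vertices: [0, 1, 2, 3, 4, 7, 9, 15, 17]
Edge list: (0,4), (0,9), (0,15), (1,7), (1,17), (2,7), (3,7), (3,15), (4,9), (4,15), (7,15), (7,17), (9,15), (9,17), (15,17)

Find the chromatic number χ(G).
χ(G) = 4

Clique number ω(G) = 4 (lower bound: χ ≥ ω).
The clique on [0, 4, 9, 15] has size 4, forcing χ ≥ 4, and the coloring below uses 4 colors, so χ(G) = 4.
A valid 4-coloring: color 1: [1, 2, 15]; color 2: [7, 9]; color 3: [3, 4, 17]; color 4: [0].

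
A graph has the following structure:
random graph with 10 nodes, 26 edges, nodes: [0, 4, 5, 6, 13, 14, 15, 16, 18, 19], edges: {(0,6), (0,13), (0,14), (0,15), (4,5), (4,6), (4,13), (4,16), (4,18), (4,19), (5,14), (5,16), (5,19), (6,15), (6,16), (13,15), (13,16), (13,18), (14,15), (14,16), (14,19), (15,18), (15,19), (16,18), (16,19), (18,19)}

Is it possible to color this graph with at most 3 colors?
The clique on vertices [4, 16, 18, 19] has size 4 > 3, so it alone needs 4 colors.

No, G is not 3-colorable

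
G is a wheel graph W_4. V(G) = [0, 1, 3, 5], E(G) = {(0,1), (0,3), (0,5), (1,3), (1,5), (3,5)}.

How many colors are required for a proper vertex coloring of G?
Clique number ω(G) = 4 (lower bound: χ ≥ ω).
The clique on [0, 1, 3, 5] has size 4, forcing χ ≥ 4, and the coloring below uses 4 colors, so χ(G) = 4.
A valid 4-coloring: color 1: [3]; color 2: [5]; color 3: [1]; color 4: [0].

χ(G) = 4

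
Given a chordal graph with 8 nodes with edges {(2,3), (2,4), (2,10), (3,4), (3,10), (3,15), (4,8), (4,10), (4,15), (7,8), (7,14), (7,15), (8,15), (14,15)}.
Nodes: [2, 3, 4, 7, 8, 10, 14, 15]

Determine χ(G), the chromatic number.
χ(G) = 4

Clique number ω(G) = 4 (lower bound: χ ≥ ω).
The clique on [2, 3, 4, 10] has size 4, forcing χ ≥ 4, and the coloring below uses 4 colors, so χ(G) = 4.
A valid 4-coloring: color 1: [10, 15]; color 2: [4, 7]; color 3: [3, 8, 14]; color 4: [2].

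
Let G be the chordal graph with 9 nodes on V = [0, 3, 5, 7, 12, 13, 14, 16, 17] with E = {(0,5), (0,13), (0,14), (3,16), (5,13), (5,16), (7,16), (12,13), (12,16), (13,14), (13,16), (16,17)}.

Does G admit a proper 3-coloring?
A valid 3-coloring: color 1: [0, 16]; color 2: [3, 7, 13, 17]; color 3: [5, 12, 14].
(χ(G) = 3 ≤ 3.)

Yes, G is 3-colorable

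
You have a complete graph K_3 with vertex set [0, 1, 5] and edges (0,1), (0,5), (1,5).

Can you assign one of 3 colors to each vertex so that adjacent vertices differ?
A valid 3-coloring: color 1: [0]; color 2: [5]; color 3: [1].
(χ(G) = 3 ≤ 3.)

Yes, G is 3-colorable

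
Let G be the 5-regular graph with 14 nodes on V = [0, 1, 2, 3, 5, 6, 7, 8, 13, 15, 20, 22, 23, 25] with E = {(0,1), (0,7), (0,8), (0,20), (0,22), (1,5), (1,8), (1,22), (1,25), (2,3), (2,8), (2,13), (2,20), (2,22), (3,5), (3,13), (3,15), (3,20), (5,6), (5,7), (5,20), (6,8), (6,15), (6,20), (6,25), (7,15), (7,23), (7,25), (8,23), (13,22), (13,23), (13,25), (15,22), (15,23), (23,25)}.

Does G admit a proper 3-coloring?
Suppose a proper 3-coloring c exists. The clique [0, 1, 8] takes 3 distinct colors; by symmetry let c(0) = 1, c(1) = 2, c(8) = 3.
- Vertex 22: neighbors [0, 1] already have colors [1, 2] ⇒ c(22) = 3.
- Vertex 5: neighbors [1] already have colors [2]; try each remaining color.
- Case c(5) = 1:
  - Vertex 6: neighbors [5, 8] already have colors [1, 3] ⇒ c(6) = 2.
  - Vertex 15: neighbors [6, 22] already have colors [2, 3] ⇒ c(15) = 1.
  - Vertex 23: neighbors [15, 8] already have colors [1, 3] ⇒ c(23) = 2.
  - Vertex 13: neighbors [23, 22] already have colors [2, 3] ⇒ c(13) = 1.
  - Vertex 2: neighbors [13, 8] already have colors [1, 3] ⇒ c(2) = 2.
  - Vertex 3: neighbors [5, 2] already have colors [1, 2] ⇒ c(3) = 3.
  - Vertex 20: neighbors [0, 2, 3] already have colors [1, 2, 3] — all 3 colors blocked. Contradiction.
- Case c(5) = 3:
  - Vertex 7: neighbors [0, 5] already have colors [1, 3] ⇒ c(7) = 2.
  - Vertex 15: neighbors [7, 22] already have colors [2, 3] ⇒ c(15) = 1.
  - Vertex 23: neighbors [15, 7, 8] already have colors [1, 2, 3] — all 3 colors blocked. Contradiction.
Every case ends in a contradiction, so G has no proper 3-coloring (χ ≥ 4).

No, G is not 3-colorable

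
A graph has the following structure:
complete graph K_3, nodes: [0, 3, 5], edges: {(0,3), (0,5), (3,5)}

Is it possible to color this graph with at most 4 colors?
A valid 4-coloring: color 1: [5]; color 2: [3]; color 3: [0].
(χ(G) = 3 ≤ 4.)

Yes, G is 4-colorable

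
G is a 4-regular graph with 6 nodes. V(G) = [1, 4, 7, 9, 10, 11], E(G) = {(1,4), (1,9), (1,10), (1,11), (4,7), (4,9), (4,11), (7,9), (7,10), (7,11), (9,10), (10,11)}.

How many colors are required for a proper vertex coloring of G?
Clique number ω(G) = 3 (lower bound: χ ≥ ω).
The clique on [1, 9, 10] has size 3, forcing χ ≥ 3, and the coloring below uses 3 colors, so χ(G) = 3.
A valid 3-coloring: color 1: [4, 10]; color 2: [1, 7]; color 3: [9, 11].

χ(G) = 3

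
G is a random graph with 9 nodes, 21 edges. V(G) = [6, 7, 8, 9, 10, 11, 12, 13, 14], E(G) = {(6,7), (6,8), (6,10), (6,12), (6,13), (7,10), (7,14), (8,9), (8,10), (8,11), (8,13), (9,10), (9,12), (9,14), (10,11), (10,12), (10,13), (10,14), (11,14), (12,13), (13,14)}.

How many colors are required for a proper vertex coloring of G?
Clique number ω(G) = 4 (lower bound: χ ≥ ω).
The clique on [6, 8, 10, 13] has size 4, forcing χ ≥ 4, and the coloring below uses 4 colors, so χ(G) = 4.
A valid 4-coloring: color 1: [10]; color 2: [8, 12, 14]; color 3: [7, 9, 11, 13]; color 4: [6].

χ(G) = 4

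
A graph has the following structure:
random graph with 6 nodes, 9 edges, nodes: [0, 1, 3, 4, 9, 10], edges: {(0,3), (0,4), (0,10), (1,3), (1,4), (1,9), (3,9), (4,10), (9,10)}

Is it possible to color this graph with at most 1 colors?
The clique on vertices [0, 4, 10] has size 3 > 1, so it alone needs 3 colors.

No, G is not 1-colorable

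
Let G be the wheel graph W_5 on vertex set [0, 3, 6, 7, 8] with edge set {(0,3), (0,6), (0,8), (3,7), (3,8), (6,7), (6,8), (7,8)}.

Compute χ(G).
χ(G) = 3

Clique number ω(G) = 3 (lower bound: χ ≥ ω).
The clique on [0, 3, 8] has size 3, forcing χ ≥ 3, and the coloring below uses 3 colors, so χ(G) = 3.
A valid 3-coloring: color 1: [8]; color 2: [0, 7]; color 3: [3, 6].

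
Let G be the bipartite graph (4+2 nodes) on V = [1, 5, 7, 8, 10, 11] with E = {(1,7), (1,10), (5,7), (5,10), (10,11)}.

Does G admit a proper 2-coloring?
Yes, G is 2-colorable

A valid 2-coloring: color 1: [7, 8, 10]; color 2: [1, 5, 11].
(χ(G) = 2 ≤ 2.)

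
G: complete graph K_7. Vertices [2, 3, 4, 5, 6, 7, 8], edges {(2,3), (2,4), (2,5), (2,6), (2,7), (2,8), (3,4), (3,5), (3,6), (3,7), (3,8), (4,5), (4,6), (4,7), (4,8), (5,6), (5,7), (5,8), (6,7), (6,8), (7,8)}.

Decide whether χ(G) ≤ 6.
No, G is not 6-colorable

The clique on vertices [2, 3, 4, 5, 6, 7, 8] has size 7 > 6, so it alone needs 7 colors.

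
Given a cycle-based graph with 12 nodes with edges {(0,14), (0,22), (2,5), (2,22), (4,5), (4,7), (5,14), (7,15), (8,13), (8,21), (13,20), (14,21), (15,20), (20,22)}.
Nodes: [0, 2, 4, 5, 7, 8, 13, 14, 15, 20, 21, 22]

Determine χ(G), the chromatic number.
Clique number ω(G) = 2 (lower bound: χ ≥ ω).
Odd cycle [2, 5, 4, 7, 15, 20, 22] needs 3 colors (χ ≥ 3).
The coloring below uses 3 colors, so χ(G) = 3.
A valid 3-coloring: color 1: [4, 8, 14, 15, 22]; color 2: [0, 5, 7, 20, 21]; color 3: [2, 13].

χ(G) = 3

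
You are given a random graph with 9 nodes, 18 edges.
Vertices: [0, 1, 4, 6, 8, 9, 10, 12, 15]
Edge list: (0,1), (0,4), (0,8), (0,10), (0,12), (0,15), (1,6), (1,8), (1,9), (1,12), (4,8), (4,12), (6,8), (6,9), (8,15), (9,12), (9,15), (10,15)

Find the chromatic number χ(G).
χ(G) = 4

Clique number ω(G) = 3 (lower bound: χ ≥ ω).
Odd cycle [0, 8, 6, 9, 12] needs 3 colors (χ ≥ 3).
Vertex 1 is adjacent to every vertex of [0, 6, 8, 9, 12], which already need 3 colors among themselves, so 1 needs a new color (χ ≥ 4).
The coloring below uses 4 colors, so χ(G) = 4.
A valid 4-coloring: color 1: [0, 9]; color 2: [8, 10, 12]; color 3: [1, 4, 15]; color 4: [6].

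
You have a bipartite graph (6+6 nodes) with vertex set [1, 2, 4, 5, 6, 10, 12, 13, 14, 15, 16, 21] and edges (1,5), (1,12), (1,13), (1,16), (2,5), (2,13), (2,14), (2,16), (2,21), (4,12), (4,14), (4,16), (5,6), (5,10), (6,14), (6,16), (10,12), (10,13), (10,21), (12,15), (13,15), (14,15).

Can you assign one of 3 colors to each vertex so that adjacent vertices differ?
Yes, G is 3-colorable

A valid 3-coloring: color 1: [1, 2, 4, 6, 10, 15]; color 2: [5, 12, 13, 14, 16, 21].
(χ(G) = 2 ≤ 3.)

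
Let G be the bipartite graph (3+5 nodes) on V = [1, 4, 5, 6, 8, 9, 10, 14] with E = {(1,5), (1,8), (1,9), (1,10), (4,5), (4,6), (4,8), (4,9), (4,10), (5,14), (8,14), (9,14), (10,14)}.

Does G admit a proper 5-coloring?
Yes, G is 5-colorable

A valid 5-coloring: color 1: [1, 4, 14]; color 2: [5, 6, 8, 9, 10].
(χ(G) = 2 ≤ 5.)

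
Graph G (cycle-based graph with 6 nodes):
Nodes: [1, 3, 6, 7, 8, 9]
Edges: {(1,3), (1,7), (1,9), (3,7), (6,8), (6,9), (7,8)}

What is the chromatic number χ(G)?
Clique number ω(G) = 3 (lower bound: χ ≥ ω).
The clique on [1, 3, 7] has size 3, forcing χ ≥ 3, and the coloring below uses 3 colors, so χ(G) = 3.
A valid 3-coloring: color 1: [6, 7]; color 2: [1, 8]; color 3: [3, 9].

χ(G) = 3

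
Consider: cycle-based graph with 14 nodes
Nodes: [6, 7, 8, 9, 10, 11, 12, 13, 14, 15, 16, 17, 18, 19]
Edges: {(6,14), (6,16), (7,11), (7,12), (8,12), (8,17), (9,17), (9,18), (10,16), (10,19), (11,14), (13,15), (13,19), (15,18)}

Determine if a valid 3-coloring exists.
A valid 3-coloring: color 1: [6, 10, 11, 12, 13, 17, 18]; color 2: [7, 8, 9, 14, 15, 16, 19].
(χ(G) = 2 ≤ 3.)

Yes, G is 3-colorable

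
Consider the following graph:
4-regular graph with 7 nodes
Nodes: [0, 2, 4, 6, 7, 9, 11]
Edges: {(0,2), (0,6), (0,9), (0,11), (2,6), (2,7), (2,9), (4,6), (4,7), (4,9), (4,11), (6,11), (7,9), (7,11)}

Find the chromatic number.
χ(G) = 4

Clique number ω(G) = 3 (lower bound: χ ≥ ω).
Suppose a proper 3-coloring c exists. The clique [0, 2, 6] takes 3 distinct colors; by symmetry let c(0) = 1, c(2) = 2, c(6) = 3.
- Vertex 9: neighbors [0, 2] already have colors [1, 2] ⇒ c(9) = 3.
- Vertex 7: neighbors [2, 9] already have colors [2, 3] ⇒ c(7) = 1.
- Vertex 4: neighbors [7, 6] already have colors [1, 3] ⇒ c(4) = 2.
- Vertex 11: neighbors [0, 4, 6] already have colors [1, 2, 3] — all 3 colors blocked. Contradiction.
The forced assignments end in a contradiction, so G has no proper 3-coloring (χ ≥ 4).
The coloring below uses 4 colors, so χ(G) = 4.
A valid 4-coloring: color 1: [2, 11]; color 2: [0, 7]; color 3: [6, 9]; color 4: [4].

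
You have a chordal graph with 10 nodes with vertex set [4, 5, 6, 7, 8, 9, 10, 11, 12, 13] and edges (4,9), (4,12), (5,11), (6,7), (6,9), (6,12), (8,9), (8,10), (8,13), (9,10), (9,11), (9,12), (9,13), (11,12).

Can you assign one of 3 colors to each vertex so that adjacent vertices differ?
A valid 3-coloring: color 1: [5, 7, 9]; color 2: [8, 12]; color 3: [4, 6, 10, 11, 13].
(χ(G) = 3 ≤ 3.)

Yes, G is 3-colorable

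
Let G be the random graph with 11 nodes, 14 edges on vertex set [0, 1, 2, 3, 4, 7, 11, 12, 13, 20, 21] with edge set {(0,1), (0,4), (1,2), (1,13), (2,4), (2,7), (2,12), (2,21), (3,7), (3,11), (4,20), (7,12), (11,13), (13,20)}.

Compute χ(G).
Clique number ω(G) = 3 (lower bound: χ ≥ ω).
The clique on [2, 7, 12] has size 3, forcing χ ≥ 3, and the coloring below uses 3 colors, so χ(G) = 3.
A valid 3-coloring: color 1: [0, 2, 3, 13]; color 2: [1, 4, 7, 11, 21]; color 3: [12, 20].

χ(G) = 3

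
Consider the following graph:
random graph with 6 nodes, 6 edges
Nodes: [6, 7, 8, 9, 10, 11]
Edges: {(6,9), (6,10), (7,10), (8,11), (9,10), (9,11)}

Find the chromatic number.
χ(G) = 3

Clique number ω(G) = 3 (lower bound: χ ≥ ω).
The clique on [6, 9, 10] has size 3, forcing χ ≥ 3, and the coloring below uses 3 colors, so χ(G) = 3.
A valid 3-coloring: color 1: [10, 11]; color 2: [7, 8, 9]; color 3: [6].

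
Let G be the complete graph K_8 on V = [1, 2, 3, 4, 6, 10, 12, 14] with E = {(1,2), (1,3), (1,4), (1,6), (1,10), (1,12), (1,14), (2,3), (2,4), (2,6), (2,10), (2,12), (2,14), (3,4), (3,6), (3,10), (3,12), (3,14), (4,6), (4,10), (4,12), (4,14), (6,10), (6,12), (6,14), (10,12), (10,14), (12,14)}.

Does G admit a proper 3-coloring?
No, G is not 3-colorable

The clique on vertices [1, 2, 3, 4, 6, 10, 12, 14] has size 8 > 3, so it alone needs 8 colors.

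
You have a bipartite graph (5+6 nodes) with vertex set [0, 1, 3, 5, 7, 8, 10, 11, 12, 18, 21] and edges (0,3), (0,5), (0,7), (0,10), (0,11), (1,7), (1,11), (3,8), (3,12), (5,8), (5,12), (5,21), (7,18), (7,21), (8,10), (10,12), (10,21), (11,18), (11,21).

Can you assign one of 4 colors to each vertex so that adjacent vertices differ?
A valid 4-coloring: color 1: [0, 1, 8, 12, 18, 21]; color 2: [3, 5, 7, 10, 11].
(χ(G) = 2 ≤ 4.)

Yes, G is 4-colorable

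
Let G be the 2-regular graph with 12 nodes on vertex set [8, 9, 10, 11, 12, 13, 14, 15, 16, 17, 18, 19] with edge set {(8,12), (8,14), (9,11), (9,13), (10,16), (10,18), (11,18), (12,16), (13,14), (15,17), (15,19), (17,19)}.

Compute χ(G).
χ(G) = 3

Clique number ω(G) = 3 (lower bound: χ ≥ ω).
The clique on [15, 17, 19] has size 3, forcing χ ≥ 3, and the coloring below uses 3 colors, so χ(G) = 3.
A valid 3-coloring: color 1: [9, 10, 12, 14, 15]; color 2: [8, 13, 16, 17, 18]; color 3: [11, 19].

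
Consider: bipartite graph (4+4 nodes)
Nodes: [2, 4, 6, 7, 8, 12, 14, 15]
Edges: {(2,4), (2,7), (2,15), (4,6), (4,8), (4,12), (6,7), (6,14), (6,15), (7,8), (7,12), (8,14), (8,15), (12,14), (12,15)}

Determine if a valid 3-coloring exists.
Yes, G is 3-colorable

A valid 3-coloring: color 1: [2, 6, 8, 12]; color 2: [4, 7, 14, 15].
(χ(G) = 2 ≤ 3.)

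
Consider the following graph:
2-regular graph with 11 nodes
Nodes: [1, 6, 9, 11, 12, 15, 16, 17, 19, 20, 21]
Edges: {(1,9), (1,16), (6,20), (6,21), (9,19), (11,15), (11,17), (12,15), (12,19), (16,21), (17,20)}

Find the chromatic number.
χ(G) = 3

Clique number ω(G) = 2 (lower bound: χ ≥ ω).
Odd cycle [17, 20, 6, 21, 16, 1, 9, 19, 12, 15, 11] needs 3 colors (χ ≥ 3).
The coloring below uses 3 colors, so χ(G) = 3.
A valid 3-coloring: color 1: [6, 9, 15, 16, 17]; color 2: [1, 11, 12, 20, 21]; color 3: [19].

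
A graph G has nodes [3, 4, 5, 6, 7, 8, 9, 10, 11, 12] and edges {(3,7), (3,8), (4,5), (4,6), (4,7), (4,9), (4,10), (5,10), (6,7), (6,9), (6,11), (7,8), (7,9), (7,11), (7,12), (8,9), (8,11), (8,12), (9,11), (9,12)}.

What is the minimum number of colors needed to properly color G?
Clique number ω(G) = 4 (lower bound: χ ≥ ω).
The clique on [7, 8, 9, 11] has size 4, forcing χ ≥ 4, and the coloring below uses 4 colors, so χ(G) = 4.
A valid 4-coloring: color 1: [7, 10]; color 2: [3, 5, 9]; color 3: [4, 11, 12]; color 4: [6, 8].

χ(G) = 4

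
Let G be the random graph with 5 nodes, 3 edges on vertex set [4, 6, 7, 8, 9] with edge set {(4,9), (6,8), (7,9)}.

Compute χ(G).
Clique number ω(G) = 2 (lower bound: χ ≥ ω).
The graph is bipartite (no odd cycle), so 2 colors suffice: χ(G) = 2.
A valid 2-coloring: color 1: [8, 9]; color 2: [4, 6, 7].

χ(G) = 2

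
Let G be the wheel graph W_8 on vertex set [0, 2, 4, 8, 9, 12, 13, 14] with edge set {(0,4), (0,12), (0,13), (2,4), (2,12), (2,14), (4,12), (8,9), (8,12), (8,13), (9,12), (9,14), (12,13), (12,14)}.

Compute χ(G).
χ(G) = 4

Clique number ω(G) = 3 (lower bound: χ ≥ ω).
Odd cycle [14, 9, 8, 13, 0, 4, 2] needs 3 colors (χ ≥ 3).
Vertex 12 is adjacent to every vertex of [0, 2, 4, 8, 9, 13, 14], which already need 3 colors among themselves, so 12 needs a new color (χ ≥ 4).
The coloring below uses 4 colors, so χ(G) = 4.
A valid 4-coloring: color 1: [12]; color 2: [4, 8, 14]; color 3: [2, 9, 13]; color 4: [0].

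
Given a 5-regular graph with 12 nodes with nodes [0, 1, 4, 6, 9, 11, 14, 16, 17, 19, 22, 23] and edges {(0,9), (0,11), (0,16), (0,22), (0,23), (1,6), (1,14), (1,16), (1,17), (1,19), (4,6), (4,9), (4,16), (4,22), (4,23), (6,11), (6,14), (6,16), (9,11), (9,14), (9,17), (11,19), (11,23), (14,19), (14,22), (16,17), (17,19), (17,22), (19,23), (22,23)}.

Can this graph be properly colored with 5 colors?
A valid 5-coloring: color 1: [9, 16, 19, 22]; color 2: [6, 17, 23]; color 3: [1, 4, 11]; color 4: [0, 14].
(χ(G) = 4 ≤ 5.)

Yes, G is 5-colorable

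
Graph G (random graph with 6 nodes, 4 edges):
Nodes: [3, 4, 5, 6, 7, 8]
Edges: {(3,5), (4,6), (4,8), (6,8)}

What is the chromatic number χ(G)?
Clique number ω(G) = 3 (lower bound: χ ≥ ω).
The clique on [4, 6, 8] has size 3, forcing χ ≥ 3, and the coloring below uses 3 colors, so χ(G) = 3.
A valid 3-coloring: color 1: [4, 5, 7]; color 2: [3, 6]; color 3: [8].

χ(G) = 3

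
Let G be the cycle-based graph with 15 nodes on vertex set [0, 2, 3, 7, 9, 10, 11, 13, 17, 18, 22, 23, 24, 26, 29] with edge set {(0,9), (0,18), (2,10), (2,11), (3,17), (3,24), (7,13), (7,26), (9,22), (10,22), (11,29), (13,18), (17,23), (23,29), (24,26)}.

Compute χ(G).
χ(G) = 3

Clique number ω(G) = 2 (lower bound: χ ≥ ω).
Odd cycle [22, 10, 2, 11, 29, 23, 17, 3, 24, 26, 7, 13, 18, 0, 9] needs 3 colors (χ ≥ 3).
The coloring below uses 3 colors, so χ(G) = 3.
A valid 3-coloring: color 1: [0, 2, 7, 17, 22, 24, 29]; color 2: [3, 9, 10, 11, 13, 23, 26]; color 3: [18].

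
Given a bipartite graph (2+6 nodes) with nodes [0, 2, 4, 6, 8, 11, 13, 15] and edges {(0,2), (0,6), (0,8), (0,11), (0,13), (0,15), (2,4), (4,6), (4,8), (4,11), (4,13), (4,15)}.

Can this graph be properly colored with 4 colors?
A valid 4-coloring: color 1: [0, 4]; color 2: [2, 6, 8, 11, 13, 15].
(χ(G) = 2 ≤ 4.)

Yes, G is 4-colorable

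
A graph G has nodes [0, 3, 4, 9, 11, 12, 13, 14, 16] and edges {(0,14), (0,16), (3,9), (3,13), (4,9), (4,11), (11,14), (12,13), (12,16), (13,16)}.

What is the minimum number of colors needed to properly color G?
Clique number ω(G) = 3 (lower bound: χ ≥ ω).
The clique on [12, 13, 16] has size 3, forcing χ ≥ 3, and the coloring below uses 3 colors, so χ(G) = 3.
A valid 3-coloring: color 1: [0, 9, 11, 13]; color 2: [3, 4, 14, 16]; color 3: [12].

χ(G) = 3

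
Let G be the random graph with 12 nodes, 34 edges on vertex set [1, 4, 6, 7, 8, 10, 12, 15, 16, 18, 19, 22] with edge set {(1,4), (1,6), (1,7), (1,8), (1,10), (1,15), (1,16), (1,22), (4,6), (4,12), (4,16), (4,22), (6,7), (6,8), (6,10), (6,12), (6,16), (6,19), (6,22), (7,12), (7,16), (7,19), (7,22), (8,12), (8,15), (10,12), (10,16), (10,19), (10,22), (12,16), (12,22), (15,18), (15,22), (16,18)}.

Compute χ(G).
χ(G) = 4

Clique number ω(G) = 4 (lower bound: χ ≥ ω).
The clique on [1, 6, 10, 16] has size 4, forcing χ ≥ 4, and the coloring below uses 4 colors, so χ(G) = 4.
A valid 4-coloring: color 1: [6, 15]; color 2: [1, 12, 18, 19]; color 3: [8, 16, 22]; color 4: [4, 7, 10].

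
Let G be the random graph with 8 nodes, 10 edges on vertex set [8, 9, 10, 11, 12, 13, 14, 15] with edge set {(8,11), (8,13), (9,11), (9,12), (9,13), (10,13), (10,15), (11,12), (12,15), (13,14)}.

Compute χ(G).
χ(G) = 3

Clique number ω(G) = 3 (lower bound: χ ≥ ω).
The clique on [9, 11, 12] has size 3, forcing χ ≥ 3, and the coloring below uses 3 colors, so χ(G) = 3.
A valid 3-coloring: color 1: [11, 13, 15]; color 2: [8, 9, 10, 14]; color 3: [12].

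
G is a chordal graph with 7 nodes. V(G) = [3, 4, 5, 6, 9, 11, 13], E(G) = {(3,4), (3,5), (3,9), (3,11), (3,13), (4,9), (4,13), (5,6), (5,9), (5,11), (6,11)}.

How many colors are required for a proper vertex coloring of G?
Clique number ω(G) = 3 (lower bound: χ ≥ ω).
The clique on [3, 5, 11] has size 3, forcing χ ≥ 3, and the coloring below uses 3 colors, so χ(G) = 3.
A valid 3-coloring: color 1: [3, 6]; color 2: [4, 5]; color 3: [9, 11, 13].

χ(G) = 3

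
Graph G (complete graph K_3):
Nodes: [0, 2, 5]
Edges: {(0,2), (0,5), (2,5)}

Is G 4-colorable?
A valid 4-coloring: color 1: [0]; color 2: [2]; color 3: [5].
(χ(G) = 3 ≤ 4.)

Yes, G is 4-colorable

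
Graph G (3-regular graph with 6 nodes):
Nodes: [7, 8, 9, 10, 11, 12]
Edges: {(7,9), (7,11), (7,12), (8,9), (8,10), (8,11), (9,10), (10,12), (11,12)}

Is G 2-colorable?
The clique on vertices [8, 9, 10] has size 3 > 2, so it alone needs 3 colors.

No, G is not 2-colorable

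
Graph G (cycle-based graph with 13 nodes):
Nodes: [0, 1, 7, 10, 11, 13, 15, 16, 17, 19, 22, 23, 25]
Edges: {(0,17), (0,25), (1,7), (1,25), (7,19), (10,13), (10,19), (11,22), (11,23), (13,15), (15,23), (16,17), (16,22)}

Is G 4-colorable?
A valid 4-coloring: color 1: [0, 1, 10, 11, 15, 16]; color 2: [13, 17, 19, 22, 23, 25]; color 3: [7].
(χ(G) = 3 ≤ 4.)

Yes, G is 4-colorable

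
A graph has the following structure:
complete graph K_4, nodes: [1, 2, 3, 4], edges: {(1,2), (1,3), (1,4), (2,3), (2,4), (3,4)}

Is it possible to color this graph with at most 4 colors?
A valid 4-coloring: color 1: [3]; color 2: [4]; color 3: [2]; color 4: [1].
(χ(G) = 4 ≤ 4.)

Yes, G is 4-colorable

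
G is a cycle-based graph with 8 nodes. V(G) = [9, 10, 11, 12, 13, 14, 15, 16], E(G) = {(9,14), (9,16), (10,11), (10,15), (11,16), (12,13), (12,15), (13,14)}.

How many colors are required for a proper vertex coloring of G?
Clique number ω(G) = 2 (lower bound: χ ≥ ω).
The graph is bipartite (no odd cycle), so 2 colors suffice: χ(G) = 2.
A valid 2-coloring: color 1: [9, 11, 13, 15]; color 2: [10, 12, 14, 16].

χ(G) = 2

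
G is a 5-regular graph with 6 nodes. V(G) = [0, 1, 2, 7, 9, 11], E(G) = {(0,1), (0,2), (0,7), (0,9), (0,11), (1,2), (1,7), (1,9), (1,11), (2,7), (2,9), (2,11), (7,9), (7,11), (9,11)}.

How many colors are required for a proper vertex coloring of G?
χ(G) = 6

Clique number ω(G) = 6 (lower bound: χ ≥ ω).
The clique on [0, 1, 2, 7, 9, 11] has size 6, forcing χ ≥ 6, and the coloring below uses 6 colors, so χ(G) = 6.
A valid 6-coloring: color 1: [2]; color 2: [9]; color 3: [1]; color 4: [0]; color 5: [11]; color 6: [7].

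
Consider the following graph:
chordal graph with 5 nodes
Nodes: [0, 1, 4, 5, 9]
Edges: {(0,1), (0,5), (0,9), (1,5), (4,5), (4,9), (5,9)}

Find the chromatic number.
χ(G) = 3

Clique number ω(G) = 3 (lower bound: χ ≥ ω).
The clique on [0, 5, 9] has size 3, forcing χ ≥ 3, and the coloring below uses 3 colors, so χ(G) = 3.
A valid 3-coloring: color 1: [5]; color 2: [1, 9]; color 3: [0, 4].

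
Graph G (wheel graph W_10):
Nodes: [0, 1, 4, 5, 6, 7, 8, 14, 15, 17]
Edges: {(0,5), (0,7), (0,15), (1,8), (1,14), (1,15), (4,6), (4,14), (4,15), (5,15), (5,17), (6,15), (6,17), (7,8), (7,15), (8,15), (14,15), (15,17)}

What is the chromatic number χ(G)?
Clique number ω(G) = 3 (lower bound: χ ≥ ω).
Odd cycle [4, 14, 1, 8, 7, 0, 5, 17, 6] needs 3 colors (χ ≥ 3).
Vertex 15 is adjacent to every vertex of [0, 1, 4, 5, 6, 7, 8, 14, 17], which already need 3 colors among themselves, so 15 needs a new color (χ ≥ 4).
The coloring below uses 4 colors, so χ(G) = 4.
A valid 4-coloring: color 1: [15]; color 2: [1, 4, 7, 17]; color 3: [0, 6, 8, 14]; color 4: [5].

χ(G) = 4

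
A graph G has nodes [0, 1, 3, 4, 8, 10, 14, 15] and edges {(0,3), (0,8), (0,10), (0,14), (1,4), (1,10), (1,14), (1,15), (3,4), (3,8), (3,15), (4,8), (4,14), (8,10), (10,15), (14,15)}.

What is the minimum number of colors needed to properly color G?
Clique number ω(G) = 3 (lower bound: χ ≥ ω).
The clique on [0, 8, 10] has size 3, forcing χ ≥ 3, and the coloring below uses 3 colors, so χ(G) = 3.
A valid 3-coloring: color 1: [3, 10, 14]; color 2: [0, 4, 15]; color 3: [1, 8].

χ(G) = 3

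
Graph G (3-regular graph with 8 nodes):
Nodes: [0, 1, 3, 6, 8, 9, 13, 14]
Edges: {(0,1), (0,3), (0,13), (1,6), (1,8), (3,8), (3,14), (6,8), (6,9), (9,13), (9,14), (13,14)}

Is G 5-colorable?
Yes, G is 5-colorable

A valid 5-coloring: color 1: [0, 8, 9]; color 2: [1, 14]; color 3: [3, 6, 13].
(χ(G) = 3 ≤ 5.)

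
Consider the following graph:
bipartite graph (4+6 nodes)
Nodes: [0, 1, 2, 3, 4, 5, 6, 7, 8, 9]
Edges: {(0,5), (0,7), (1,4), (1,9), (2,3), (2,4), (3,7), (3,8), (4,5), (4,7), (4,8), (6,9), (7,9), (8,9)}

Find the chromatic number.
Clique number ω(G) = 2 (lower bound: χ ≥ ω).
The graph is bipartite (no odd cycle), so 2 colors suffice: χ(G) = 2.
A valid 2-coloring: color 1: [0, 3, 4, 9]; color 2: [1, 2, 5, 6, 7, 8].

χ(G) = 2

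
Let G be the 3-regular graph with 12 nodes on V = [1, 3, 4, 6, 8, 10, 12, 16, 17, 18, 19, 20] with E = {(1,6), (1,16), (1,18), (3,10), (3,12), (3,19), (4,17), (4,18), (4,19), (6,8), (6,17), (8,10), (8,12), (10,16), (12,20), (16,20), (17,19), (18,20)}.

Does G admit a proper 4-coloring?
A valid 4-coloring: color 1: [1, 10, 12, 17]; color 2: [8, 16, 18, 19]; color 3: [3, 4, 6, 20].
(χ(G) = 3 ≤ 4.)

Yes, G is 4-colorable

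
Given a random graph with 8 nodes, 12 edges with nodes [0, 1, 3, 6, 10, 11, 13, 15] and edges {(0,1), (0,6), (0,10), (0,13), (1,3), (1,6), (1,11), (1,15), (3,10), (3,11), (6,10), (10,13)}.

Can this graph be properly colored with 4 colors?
Yes, G is 4-colorable

A valid 4-coloring: color 1: [1, 10]; color 2: [0, 11, 15]; color 3: [3, 6, 13].
(χ(G) = 3 ≤ 4.)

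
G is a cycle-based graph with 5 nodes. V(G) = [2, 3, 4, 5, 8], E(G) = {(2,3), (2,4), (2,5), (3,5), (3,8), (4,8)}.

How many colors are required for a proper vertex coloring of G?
Clique number ω(G) = 3 (lower bound: χ ≥ ω).
The clique on [2, 3, 5] has size 3, forcing χ ≥ 3, and the coloring below uses 3 colors, so χ(G) = 3.
A valid 3-coloring: color 1: [3, 4]; color 2: [2, 8]; color 3: [5].

χ(G) = 3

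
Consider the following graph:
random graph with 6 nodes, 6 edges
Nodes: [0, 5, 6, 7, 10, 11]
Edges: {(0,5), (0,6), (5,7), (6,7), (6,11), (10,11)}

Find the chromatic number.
χ(G) = 2

Clique number ω(G) = 2 (lower bound: χ ≥ ω).
The graph is bipartite (no odd cycle), so 2 colors suffice: χ(G) = 2.
A valid 2-coloring: color 1: [5, 6, 10]; color 2: [0, 7, 11].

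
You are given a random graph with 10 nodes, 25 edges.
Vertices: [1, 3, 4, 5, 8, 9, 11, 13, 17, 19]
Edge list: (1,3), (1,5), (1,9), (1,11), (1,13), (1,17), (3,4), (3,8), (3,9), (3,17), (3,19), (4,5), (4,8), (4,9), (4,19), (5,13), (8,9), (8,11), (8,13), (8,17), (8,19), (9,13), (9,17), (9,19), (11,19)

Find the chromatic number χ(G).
Clique number ω(G) = 5 (lower bound: χ ≥ ω).
The clique on [3, 4, 8, 9, 19] has size 5, forcing χ ≥ 5, and the coloring below uses 5 colors, so χ(G) = 5.
A valid 5-coloring: color 1: [5, 9, 11]; color 2: [1, 8]; color 3: [3, 13]; color 4: [4, 17]; color 5: [19].

χ(G) = 5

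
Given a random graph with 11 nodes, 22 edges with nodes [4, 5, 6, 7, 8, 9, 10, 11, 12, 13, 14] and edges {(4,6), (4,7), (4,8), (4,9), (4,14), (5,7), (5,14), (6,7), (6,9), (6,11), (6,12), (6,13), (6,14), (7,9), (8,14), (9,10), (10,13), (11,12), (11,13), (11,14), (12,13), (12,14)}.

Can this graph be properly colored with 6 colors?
Yes, G is 6-colorable

A valid 6-coloring: color 1: [5, 6, 8, 10]; color 2: [7, 13, 14]; color 3: [4, 11]; color 4: [9, 12].
(χ(G) = 4 ≤ 6.)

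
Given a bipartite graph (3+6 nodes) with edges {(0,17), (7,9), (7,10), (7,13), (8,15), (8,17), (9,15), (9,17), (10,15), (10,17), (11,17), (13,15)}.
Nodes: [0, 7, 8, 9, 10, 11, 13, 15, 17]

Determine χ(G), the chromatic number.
Clique number ω(G) = 2 (lower bound: χ ≥ ω).
The graph is bipartite (no odd cycle), so 2 colors suffice: χ(G) = 2.
A valid 2-coloring: color 1: [7, 15, 17]; color 2: [0, 8, 9, 10, 11, 13].

χ(G) = 2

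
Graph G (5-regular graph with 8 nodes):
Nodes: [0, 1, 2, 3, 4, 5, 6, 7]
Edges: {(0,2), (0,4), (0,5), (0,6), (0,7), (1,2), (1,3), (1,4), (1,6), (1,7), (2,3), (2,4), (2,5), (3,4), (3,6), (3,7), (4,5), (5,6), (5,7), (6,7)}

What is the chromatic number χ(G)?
χ(G) = 4

Clique number ω(G) = 4 (lower bound: χ ≥ ω).
The clique on [0, 2, 4, 5] has size 4, forcing χ ≥ 4, and the coloring below uses 4 colors, so χ(G) = 4.
A valid 4-coloring: color 1: [4, 7]; color 2: [0, 3]; color 3: [2, 6]; color 4: [1, 5].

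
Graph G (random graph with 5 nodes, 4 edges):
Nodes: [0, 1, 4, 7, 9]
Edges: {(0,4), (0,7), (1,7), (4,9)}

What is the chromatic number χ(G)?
Clique number ω(G) = 2 (lower bound: χ ≥ ω).
The graph is bipartite (no odd cycle), so 2 colors suffice: χ(G) = 2.
A valid 2-coloring: color 1: [4, 7]; color 2: [0, 1, 9].

χ(G) = 2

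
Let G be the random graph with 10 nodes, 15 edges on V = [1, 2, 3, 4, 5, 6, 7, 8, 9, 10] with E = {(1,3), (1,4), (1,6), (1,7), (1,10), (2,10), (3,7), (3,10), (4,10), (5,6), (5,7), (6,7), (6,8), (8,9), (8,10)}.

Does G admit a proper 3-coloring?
A valid 3-coloring: color 1: [1, 2, 5, 8]; color 2: [7, 9, 10]; color 3: [3, 4, 6].
(χ(G) = 3 ≤ 3.)

Yes, G is 3-colorable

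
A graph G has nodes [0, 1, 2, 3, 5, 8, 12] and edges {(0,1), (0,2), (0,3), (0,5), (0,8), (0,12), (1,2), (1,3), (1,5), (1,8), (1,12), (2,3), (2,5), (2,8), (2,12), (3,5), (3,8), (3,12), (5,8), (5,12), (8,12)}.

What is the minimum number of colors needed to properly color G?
Clique number ω(G) = 7 (lower bound: χ ≥ ω).
The clique on [0, 1, 2, 3, 5, 8, 12] has size 7, forcing χ ≥ 7, and the coloring below uses 7 colors, so χ(G) = 7.
A valid 7-coloring: color 1: [0]; color 2: [8]; color 3: [2]; color 4: [12]; color 5: [1]; color 6: [3]; color 7: [5].

χ(G) = 7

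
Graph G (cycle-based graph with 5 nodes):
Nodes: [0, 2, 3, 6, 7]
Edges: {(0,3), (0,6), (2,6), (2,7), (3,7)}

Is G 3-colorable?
Yes, G is 3-colorable

A valid 3-coloring: color 1: [6, 7]; color 2: [2, 3]; color 3: [0].
(χ(G) = 3 ≤ 3.)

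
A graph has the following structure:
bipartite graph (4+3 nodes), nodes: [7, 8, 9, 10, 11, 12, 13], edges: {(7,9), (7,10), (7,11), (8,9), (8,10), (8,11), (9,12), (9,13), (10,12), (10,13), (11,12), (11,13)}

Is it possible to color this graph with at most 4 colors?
Yes, G is 4-colorable

A valid 4-coloring: color 1: [9, 10, 11]; color 2: [7, 8, 12, 13].
(χ(G) = 2 ≤ 4.)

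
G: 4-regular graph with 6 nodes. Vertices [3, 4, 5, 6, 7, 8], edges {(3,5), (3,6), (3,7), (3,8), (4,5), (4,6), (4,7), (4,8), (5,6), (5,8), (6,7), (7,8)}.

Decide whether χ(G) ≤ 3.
A valid 3-coloring: color 1: [5, 7]; color 2: [6, 8]; color 3: [3, 4].
(χ(G) = 3 ≤ 3.)

Yes, G is 3-colorable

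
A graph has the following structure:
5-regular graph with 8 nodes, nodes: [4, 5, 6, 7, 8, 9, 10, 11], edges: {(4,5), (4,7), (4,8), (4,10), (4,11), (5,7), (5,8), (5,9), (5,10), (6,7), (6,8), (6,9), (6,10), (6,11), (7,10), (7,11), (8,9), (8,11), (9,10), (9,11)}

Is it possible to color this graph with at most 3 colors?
No, G is not 3-colorable

The clique on vertices [6, 8, 9, 11] has size 4 > 3, so it alone needs 4 colors.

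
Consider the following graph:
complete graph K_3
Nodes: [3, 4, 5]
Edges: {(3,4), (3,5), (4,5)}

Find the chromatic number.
χ(G) = 3

Clique number ω(G) = 3 (lower bound: χ ≥ ω).
The clique on [3, 4, 5] has size 3, forcing χ ≥ 3, and the coloring below uses 3 colors, so χ(G) = 3.
A valid 3-coloring: color 1: [5]; color 2: [3]; color 3: [4].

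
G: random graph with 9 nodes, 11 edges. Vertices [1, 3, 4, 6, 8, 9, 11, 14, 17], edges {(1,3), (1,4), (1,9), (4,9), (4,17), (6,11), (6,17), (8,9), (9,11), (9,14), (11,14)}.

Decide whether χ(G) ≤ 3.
A valid 3-coloring: color 1: [3, 6, 9]; color 2: [4, 8, 11]; color 3: [1, 14, 17].
(χ(G) = 3 ≤ 3.)

Yes, G is 3-colorable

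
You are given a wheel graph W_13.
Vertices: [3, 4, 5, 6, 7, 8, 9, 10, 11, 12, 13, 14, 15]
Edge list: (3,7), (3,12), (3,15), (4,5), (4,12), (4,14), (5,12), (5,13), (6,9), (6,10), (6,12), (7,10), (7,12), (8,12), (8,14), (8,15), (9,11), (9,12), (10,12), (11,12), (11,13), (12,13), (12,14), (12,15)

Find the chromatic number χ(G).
χ(G) = 3

Clique number ω(G) = 3 (lower bound: χ ≥ ω).
The clique on [3, 7, 12] has size 3, forcing χ ≥ 3, and the coloring below uses 3 colors, so χ(G) = 3.
A valid 3-coloring: color 1: [12]; color 2: [5, 6, 7, 11, 14, 15]; color 3: [3, 4, 8, 9, 10, 13].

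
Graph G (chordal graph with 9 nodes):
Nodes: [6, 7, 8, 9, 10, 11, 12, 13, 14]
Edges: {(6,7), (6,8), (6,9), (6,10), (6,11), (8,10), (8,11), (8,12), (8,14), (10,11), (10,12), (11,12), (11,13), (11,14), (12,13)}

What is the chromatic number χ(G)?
Clique number ω(G) = 4 (lower bound: χ ≥ ω).
The clique on [8, 10, 11, 12] has size 4, forcing χ ≥ 4, and the coloring below uses 4 colors, so χ(G) = 4.
A valid 4-coloring: color 1: [7, 9, 11]; color 2: [8, 13]; color 3: [6, 12, 14]; color 4: [10].

χ(G) = 4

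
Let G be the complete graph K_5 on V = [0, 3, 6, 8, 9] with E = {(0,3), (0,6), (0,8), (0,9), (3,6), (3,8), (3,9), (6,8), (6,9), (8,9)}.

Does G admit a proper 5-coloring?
Yes, G is 5-colorable

A valid 5-coloring: color 1: [9]; color 2: [0]; color 3: [8]; color 4: [3]; color 5: [6].
(χ(G) = 5 ≤ 5.)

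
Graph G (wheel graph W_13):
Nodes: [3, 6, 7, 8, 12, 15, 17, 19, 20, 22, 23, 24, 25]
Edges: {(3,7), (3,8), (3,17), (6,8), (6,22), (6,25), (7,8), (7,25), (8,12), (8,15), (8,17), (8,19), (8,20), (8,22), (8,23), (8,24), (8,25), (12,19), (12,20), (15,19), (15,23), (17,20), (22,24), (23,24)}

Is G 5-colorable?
Yes, G is 5-colorable

A valid 5-coloring: color 1: [8]; color 2: [3, 19, 20, 22, 23, 25]; color 3: [6, 7, 12, 15, 17, 24].
(χ(G) = 3 ≤ 5.)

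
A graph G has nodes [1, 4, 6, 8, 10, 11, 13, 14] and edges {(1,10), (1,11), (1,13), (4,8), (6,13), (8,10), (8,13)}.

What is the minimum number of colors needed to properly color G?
χ(G) = 2

Clique number ω(G) = 2 (lower bound: χ ≥ ω).
The graph is bipartite (no odd cycle), so 2 colors suffice: χ(G) = 2.
A valid 2-coloring: color 1: [1, 6, 8, 14]; color 2: [4, 10, 11, 13].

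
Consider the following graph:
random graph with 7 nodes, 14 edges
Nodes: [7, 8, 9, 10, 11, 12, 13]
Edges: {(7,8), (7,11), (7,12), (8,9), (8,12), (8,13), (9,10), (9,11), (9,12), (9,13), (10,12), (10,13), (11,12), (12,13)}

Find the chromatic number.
χ(G) = 4

Clique number ω(G) = 4 (lower bound: χ ≥ ω).
The clique on [8, 9, 12, 13] has size 4, forcing χ ≥ 4, and the coloring below uses 4 colors, so χ(G) = 4.
A valid 4-coloring: color 1: [12]; color 2: [7, 9]; color 3: [11, 13]; color 4: [8, 10].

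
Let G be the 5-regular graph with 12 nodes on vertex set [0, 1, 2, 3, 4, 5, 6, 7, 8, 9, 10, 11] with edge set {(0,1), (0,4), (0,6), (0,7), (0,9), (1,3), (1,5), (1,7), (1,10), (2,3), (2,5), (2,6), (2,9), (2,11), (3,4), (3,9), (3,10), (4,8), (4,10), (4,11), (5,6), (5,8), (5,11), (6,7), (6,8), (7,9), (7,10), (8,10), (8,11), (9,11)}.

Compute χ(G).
χ(G) = 4

Clique number ω(G) = 3 (lower bound: χ ≥ ω).
Suppose a proper 3-coloring c exists. The clique [0, 1, 7] takes 3 distinct colors; by symmetry let c(0) = 1, c(1) = 2, c(7) = 3.
- Vertex 6: neighbors [0, 7] already have colors [1, 3] ⇒ c(6) = 2.
- Vertex 9: neighbors [0, 7] already have colors [1, 3] ⇒ c(9) = 2.
- Vertex 10: neighbors [1, 7] already have colors [2, 3] ⇒ c(10) = 1.
- Vertex 8: neighbors [10, 6] already have colors [1, 2] ⇒ c(8) = 3.
- Vertex 11: neighbors [9, 8] already have colors [2, 3] ⇒ c(11) = 1.
- Vertex 5: neighbors [11, 1, 8] already have colors [1, 2, 3] — all 3 colors blocked. Contradiction.
The forced assignments end in a contradiction, so G has no proper 3-coloring (χ ≥ 4).
The coloring below uses 4 colors, so χ(G) = 4.
A valid 4-coloring: color 1: [1, 6, 11]; color 2: [3, 7, 8]; color 3: [0, 2, 10]; color 4: [4, 5, 9].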